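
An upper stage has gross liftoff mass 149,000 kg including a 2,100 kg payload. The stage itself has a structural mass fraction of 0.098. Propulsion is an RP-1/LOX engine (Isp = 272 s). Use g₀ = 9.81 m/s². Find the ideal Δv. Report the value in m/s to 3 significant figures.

Δv ≈ 5870 m/s

Stage wet mass = m₀ − payload = 149,000 − 2,100 = 146,900 kg.
Stage dry mass = ε × stage wet mass = 0.098 × 146,900 = 14,396.2 kg.
Burnout mass m_f = stage dry + payload = 14,396.2 + 2,100 = 16,496.2 kg.
v_e = Isp · g₀ = 272 × 9.81 = 2668.3 m/s.
Using Δv = v_e ln(m₀/m_f): Δv = v_e · ln(149,000/16,496.2) = 2668.3 × ln(9.032) = 2668.3 × 2.2008 ≈ 5872 m/s.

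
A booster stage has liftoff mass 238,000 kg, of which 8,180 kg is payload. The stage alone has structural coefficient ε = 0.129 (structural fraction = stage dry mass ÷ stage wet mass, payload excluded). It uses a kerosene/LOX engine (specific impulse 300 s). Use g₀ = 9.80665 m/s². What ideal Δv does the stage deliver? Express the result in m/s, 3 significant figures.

Δv ≈ 5410 m/s

Stage wet mass = m₀ − payload = 238,000 − 8,180 = 229,820 kg.
Stage dry mass = ε × stage wet mass = 0.129 × 229,820 = 29,646.8 kg.
Burnout mass m_f = stage dry + payload = 29,646.8 + 8,180 = 37,826.8 kg.
v_e = Isp · g₀ = 300 × 9.80665 = 2942.0 m/s.
Rocket equation: Δv = v_e · ln(238,000/37,826.8) = 2942.0 × ln(6.292) = 2942.0 × 1.8393 ≈ 5411 m/s.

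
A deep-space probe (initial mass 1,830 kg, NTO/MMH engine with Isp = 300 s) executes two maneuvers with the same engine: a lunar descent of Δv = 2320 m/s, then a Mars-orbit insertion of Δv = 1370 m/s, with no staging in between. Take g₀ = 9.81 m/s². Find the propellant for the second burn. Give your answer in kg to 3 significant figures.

v_e = Isp · g₀ = 300 × 9.81 = 2943.0 m/s.
After the first burn: m = 1830 × exp(−2320/2943.0) = 1830 × 0.45461 = 831.936 kg.
After the second burn: m = 831.936 × exp(−1370/2943.0) = 831.936 × 0.62781 = 522.298 kg.
Second-burn propellant = 831.936 − 522.298 = 309.638 kg.

propellant for the second burn ≈ 310 kg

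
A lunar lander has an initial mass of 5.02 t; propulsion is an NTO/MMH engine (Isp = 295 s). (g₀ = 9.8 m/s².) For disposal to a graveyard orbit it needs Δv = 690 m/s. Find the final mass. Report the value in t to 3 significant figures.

v_e = Isp · g₀ = 295 × 9.8 = 2891.0 m/s.
m₀/m_f = exp(Δv / v_e) = exp(690 / 2891.0) = exp(0.2387) = 1.2696.
m_f = m₀ / 1.2696 = 5.02 / 1.2696 = 3.954 t.

final mass ≈ 3.95 t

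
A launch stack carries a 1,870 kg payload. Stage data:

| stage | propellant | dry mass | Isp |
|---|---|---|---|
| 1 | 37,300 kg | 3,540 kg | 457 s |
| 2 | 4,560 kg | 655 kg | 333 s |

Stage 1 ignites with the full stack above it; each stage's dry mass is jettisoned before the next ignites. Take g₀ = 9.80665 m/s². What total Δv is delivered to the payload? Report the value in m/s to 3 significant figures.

Δv ≈ 10100 m/s

Ignition mass of stage 1 = 37,300+3,540 + 4,560+655 + 1,870 = 47,925 kg.
Stage 1: m₀ = 47,925 kg, m_f = 47,925 − 37,300 = 10,625 kg; Δv = 457×9.80665×ln(4.511) = 4481.6×1.5064 ≈ 6751 m/s.
Stage 2: m₀ = 7,085 kg, m_f = 7,085 − 4,560 = 2,525 kg; Δv = 333×9.80665×ln(2.806) = 3265.6×1.0317 ≈ 3369 m/s.
Total Δv = 6751 + 3369 = 10120 m/s.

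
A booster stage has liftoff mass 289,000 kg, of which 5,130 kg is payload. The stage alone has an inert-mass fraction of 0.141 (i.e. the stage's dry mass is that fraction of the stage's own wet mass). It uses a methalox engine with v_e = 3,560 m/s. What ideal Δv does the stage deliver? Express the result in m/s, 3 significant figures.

Stage wet mass = m₀ − payload = 289,000 − 5,130 = 283,870 kg.
Stage dry mass = ε × stage wet mass = 0.141 × 283,870 = 40,025.7 kg.
Burnout mass m_f = stage dry + payload = 40,025.7 + 5,130 = 45,155.7 kg.
By the Tsiolkovsky rocket equation, Δv = v_e · ln(289,000/45,155.7) = 3560.0 × ln(6.4) = 3560.0 × 1.8563 ≈ 6608 m/s.

Δv ≈ 6610 m/s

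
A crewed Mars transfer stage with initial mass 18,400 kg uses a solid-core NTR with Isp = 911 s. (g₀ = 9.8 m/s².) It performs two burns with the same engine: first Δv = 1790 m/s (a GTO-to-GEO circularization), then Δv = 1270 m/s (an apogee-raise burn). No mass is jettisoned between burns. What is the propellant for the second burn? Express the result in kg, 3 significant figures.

propellant for the second burn ≈ 2000 kg

v_e = Isp · g₀ = 911 × 9.8 = 8927.8 m/s.
After the first burn: m = 18400 × exp(−1790/8927.8) = 18400 × 0.81832 = 15,057.1 kg.
After the second burn: m = 15,057.1 × exp(−1270/8927.8) = 15,057.1 × 0.86740 = 13,060.5 kg.
Second-burn propellant = 15,057.1 − 13,060.5 = 1,996.6 kg.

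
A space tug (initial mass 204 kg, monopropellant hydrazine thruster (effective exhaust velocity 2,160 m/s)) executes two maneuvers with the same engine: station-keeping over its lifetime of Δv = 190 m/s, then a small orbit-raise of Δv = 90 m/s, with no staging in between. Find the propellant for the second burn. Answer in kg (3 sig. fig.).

propellant for the second burn ≈ 7.62 kg

After the first burn: m = 204 × exp(−190/2160.0) = 204 × 0.91579 = 186.821 kg.
After the second burn: m = 186.821 × exp(−90/2160.0) = 186.821 × 0.95919 = 179.197 kg.
Second-burn propellant = 186.821 − 179.197 = 7.624 kg.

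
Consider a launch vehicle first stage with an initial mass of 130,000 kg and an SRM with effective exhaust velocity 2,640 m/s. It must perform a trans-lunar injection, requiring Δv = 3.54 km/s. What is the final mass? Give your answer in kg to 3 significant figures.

m₀/m_f = exp(Δv / v_e) = exp(3540 / 2640.0) = exp(1.3409) = 3.8225.
m_f = m₀ / 3.8225 = 130,000 / 3.8225 = 34,009.2 kg.

final mass ≈ 34000 kg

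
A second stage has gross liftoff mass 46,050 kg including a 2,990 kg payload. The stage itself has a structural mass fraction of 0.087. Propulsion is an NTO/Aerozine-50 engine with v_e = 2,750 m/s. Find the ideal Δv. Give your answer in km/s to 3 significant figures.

Δv ≈ 5.29 km/s

Stage wet mass = m₀ − payload = 46,050 − 2,990 = 43,060 kg.
Stage dry mass = ε × stage wet mass = 0.087 × 43,060 = 3,746.22 kg.
Burnout mass m_f = stage dry + payload = 3,746.22 + 2,990 = 6,736.22 kg.
From the ideal rocket equation, Δv = v_e · ln(46,050/6,736.22) = 2750.0 × ln(6.836) = 2750.0 × 1.9222 ≈ 5286 m/s.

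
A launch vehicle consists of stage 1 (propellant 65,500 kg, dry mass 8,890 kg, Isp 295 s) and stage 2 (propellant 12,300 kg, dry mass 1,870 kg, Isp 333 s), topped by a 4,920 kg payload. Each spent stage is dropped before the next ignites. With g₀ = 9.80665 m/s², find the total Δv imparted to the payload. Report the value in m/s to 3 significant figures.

Δv ≈ 6870 m/s

Ignition mass of stage 1 = 65,500+8,890 + 12,300+1,870 + 4,920 = 93,480 kg.
Stage 1: m₀ = 93,480 kg, m_f = 93,480 − 65,500 = 27,980 kg; Δv = 295×9.80665×ln(3.341) = 2893.0×1.2063 ≈ 3490 m/s.
Stage 2: m₀ = 19,090 kg, m_f = 19,090 − 12,300 = 6,790 kg; Δv = 333×9.80665×ln(2.811) = 3265.6×1.0337 ≈ 3376 m/s.
Total Δv = 3490 + 3376 = 6866 m/s.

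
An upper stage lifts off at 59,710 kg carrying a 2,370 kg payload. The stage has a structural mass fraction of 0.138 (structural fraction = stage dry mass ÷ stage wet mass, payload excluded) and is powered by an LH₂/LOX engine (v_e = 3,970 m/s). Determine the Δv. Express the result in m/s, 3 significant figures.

Stage wet mass = m₀ − payload = 59,710 − 2,370 = 57,340 kg.
Stage dry mass = ε × stage wet mass = 0.138 × 57,340 = 7,912.92 kg.
Burnout mass m_f = stage dry + payload = 7,912.92 + 2,370 = 10,282.92 kg.
Δv = v_e · ln(59,710/10,282.92) = 3970.0 × ln(5.807) = 3970.0 × 1.7590 ≈ 6983 m/s.

Δv ≈ 6980 m/s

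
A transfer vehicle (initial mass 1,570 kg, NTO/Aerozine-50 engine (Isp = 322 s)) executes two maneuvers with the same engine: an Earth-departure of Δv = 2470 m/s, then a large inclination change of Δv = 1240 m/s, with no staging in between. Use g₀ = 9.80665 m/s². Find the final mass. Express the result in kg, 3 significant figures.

final mass ≈ 485 kg

v_e = Isp · g₀ = 322 × 9.80665 = 3157.7 m/s.
After the first burn: m = 1570 × exp(−2470/3157.7) = 1570 × 0.45740 = 718.118 kg.
After the second burn: m = 718.118 × exp(−1240/3157.7) = 718.118 × 0.67524 = 484.902 kg.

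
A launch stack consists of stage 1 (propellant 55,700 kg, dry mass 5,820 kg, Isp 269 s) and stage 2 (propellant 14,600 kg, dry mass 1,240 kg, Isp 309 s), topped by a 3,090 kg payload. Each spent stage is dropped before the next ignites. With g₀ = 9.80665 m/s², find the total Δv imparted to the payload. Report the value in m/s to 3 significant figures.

Ignition mass of stage 1 = 55,700+5,820 + 14,600+1,240 + 3,090 = 80,450 kg.
Stage 1: m₀ = 80,450 kg, m_f = 80,450 − 55,700 = 24,750 kg; Δv = 269×9.80665×ln(3.251) = 2638.0×1.1788 ≈ 3110 m/s.
Stage 2: m₀ = 18,930 kg, m_f = 18,930 − 14,600 = 4,330 kg; Δv = 309×9.80665×ln(4.372) = 3030.3×1.4752 ≈ 4470 m/s.
Total Δv = 3110 + 4470 = 7580 m/s.

Δv ≈ 7580 m/s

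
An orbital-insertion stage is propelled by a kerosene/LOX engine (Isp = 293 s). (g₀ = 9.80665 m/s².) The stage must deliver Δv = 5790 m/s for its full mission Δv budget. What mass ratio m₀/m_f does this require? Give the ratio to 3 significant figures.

v_e = Isp · g₀ = 293 × 9.80665 = 2873.3 m/s.
m₀/m_f = exp(Δv / v_e) = exp(5790 / 2873.3) = exp(2.0151) = 7.5013.

mass ratio ≈ 7.50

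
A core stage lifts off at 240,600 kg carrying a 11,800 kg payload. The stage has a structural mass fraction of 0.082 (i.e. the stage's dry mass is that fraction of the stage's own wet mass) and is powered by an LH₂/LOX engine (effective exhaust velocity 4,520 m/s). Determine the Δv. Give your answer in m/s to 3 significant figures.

Δv ≈ 9330 m/s

Stage wet mass = m₀ − payload = 240,600 − 11,800 = 228,800 kg.
Stage dry mass = ε × stage wet mass = 0.082 × 228,800 = 18,761.6 kg.
Burnout mass m_f = stage dry + payload = 18,761.6 + 11,800 = 30,561.6 kg.
From the ideal rocket equation, Δv = v_e · ln(240,600/30,561.6) = 4520.0 × ln(7.873) = 4520.0 × 2.0634 ≈ 9327 m/s.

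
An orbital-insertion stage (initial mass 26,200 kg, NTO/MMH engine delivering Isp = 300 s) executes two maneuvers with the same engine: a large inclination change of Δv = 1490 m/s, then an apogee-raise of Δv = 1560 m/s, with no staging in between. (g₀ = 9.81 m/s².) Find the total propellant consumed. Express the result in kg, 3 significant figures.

v_e = Isp · g₀ = 300 × 9.81 = 2943.0 m/s.
After the first burn: m = 26200 × exp(−1490/2943.0) = 26200 × 0.60273 = 15,791.5 kg.
After the second burn: m = 15,791.5 × exp(−1560/2943.0) = 15,791.5 × 0.58856 = 9,294.25 kg.
Total propellant = m₀ − m_final = 26200 − 9,294.25 = 16,905.75 kg.

total propellant consumed ≈ 16900 kg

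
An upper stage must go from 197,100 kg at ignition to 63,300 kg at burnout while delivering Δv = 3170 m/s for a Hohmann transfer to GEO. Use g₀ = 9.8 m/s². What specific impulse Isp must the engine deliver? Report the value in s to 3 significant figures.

Isp ≈ 285 s

ln(m₀/m_f) = ln(197100/63300) = ln(3.114) = 1.1358.
v_e = Δv / ln(m₀/m_f) = 3170 / 1.1358 = 2790.9 m/s.
Isp = v_e / g₀ = 2790.9 / 9.8 = 284.8 s.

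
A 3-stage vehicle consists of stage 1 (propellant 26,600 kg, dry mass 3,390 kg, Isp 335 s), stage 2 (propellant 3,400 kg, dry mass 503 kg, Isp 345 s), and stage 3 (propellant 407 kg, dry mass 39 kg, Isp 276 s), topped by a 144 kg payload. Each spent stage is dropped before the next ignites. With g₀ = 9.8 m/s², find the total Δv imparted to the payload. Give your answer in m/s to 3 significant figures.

Ignition mass of stage 1 = 26,600+3,390 + 3,400+503 + 407+39 + 144 = 34,483 kg.
Stage 1: m₀ = 34,483 kg, m_f = 34,483 − 26,600 = 7,883 kg; Δv = 335×9.8×ln(4.374) = 3283.0×1.4758 ≈ 4845 m/s.
Stage 2: m₀ = 4,493 kg, m_f = 4,493 − 3,400 = 1,093 kg; Δv = 345×9.8×ln(4.111) = 3381.0×1.4136 ≈ 4779 m/s.
Stage 3: m₀ = 590 kg, m_f = 590 − 407 = 183 kg; Δv = 276×9.8×ln(3.224) = 2704.8×1.1706 ≈ 3166 m/s.
Total Δv = 4845 + 4779 + 3166 = 12790 m/s.

Δv ≈ 12800 m/s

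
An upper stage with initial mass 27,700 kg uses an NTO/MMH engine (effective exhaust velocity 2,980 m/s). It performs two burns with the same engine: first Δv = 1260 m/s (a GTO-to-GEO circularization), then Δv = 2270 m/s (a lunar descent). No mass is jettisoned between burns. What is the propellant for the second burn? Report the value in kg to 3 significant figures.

propellant for the second burn ≈ 9680 kg

After the first burn: m = 27700 × exp(−1260/2980.0) = 27700 × 0.65520 = 18,149 kg.
After the second burn: m = 18,149 × exp(−2270/2980.0) = 18,149 × 0.46685 = 8,472.86 kg.
Second-burn propellant = 18,149 − 8,472.86 = 9,676.14 kg.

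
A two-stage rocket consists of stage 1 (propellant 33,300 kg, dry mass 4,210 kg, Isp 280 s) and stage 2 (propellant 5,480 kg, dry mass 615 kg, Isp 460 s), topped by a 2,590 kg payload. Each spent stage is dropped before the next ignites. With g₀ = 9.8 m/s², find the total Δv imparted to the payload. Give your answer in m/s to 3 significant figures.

Δv ≈ 8000 m/s

Ignition mass of stage 1 = 33,300+4,210 + 5,480+615 + 2,590 = 46,195 kg.
Stage 1: m₀ = 46,195 kg, m_f = 46,195 − 33,300 = 12,895 kg; Δv = 280×9.8×ln(3.582) = 2744.0×1.2760 ≈ 3501 m/s.
Stage 2: m₀ = 8,685 kg, m_f = 8,685 − 5,480 = 3,205 kg; Δv = 460×9.8×ln(2.71) = 4508.0×0.9969 ≈ 4494 m/s.
Total Δv = 3501 + 4494 = 7995 m/s.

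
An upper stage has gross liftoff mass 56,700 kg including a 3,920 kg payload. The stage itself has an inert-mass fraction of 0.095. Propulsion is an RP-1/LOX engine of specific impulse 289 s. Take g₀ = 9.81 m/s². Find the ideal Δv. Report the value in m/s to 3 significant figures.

Δv ≈ 5240 m/s

Stage wet mass = m₀ − payload = 56,700 − 3,920 = 52,780 kg.
Stage dry mass = ε × stage wet mass = 0.095 × 52,780 = 5,014.1 kg.
Burnout mass m_f = stage dry + payload = 5,014.1 + 3,920 = 8,934.1 kg.
v_e = Isp · g₀ = 289 × 9.81 = 2835.1 m/s.
By the Tsiolkovsky rocket equation, Δv = v_e · ln(56,700/8,934.1) = 2835.1 × ln(6.346) = 2835.1 × 1.8479 ≈ 5239 m/s.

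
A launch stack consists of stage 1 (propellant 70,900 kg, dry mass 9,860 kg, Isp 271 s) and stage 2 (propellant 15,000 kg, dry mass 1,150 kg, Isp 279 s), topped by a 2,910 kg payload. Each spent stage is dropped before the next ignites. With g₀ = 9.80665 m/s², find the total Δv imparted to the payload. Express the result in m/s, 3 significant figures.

Ignition mass of stage 1 = 70,900+9,860 + 15,000+1,150 + 2,910 = 99,820 kg.
Stage 1: m₀ = 99,820 kg, m_f = 99,820 − 70,900 = 28,920 kg; Δv = 271×9.80665×ln(3.452) = 2657.6×1.2388 ≈ 3292 m/s.
Stage 2: m₀ = 19,060 kg, m_f = 19,060 − 15,000 = 4,060 kg; Δv = 279×9.80665×ln(4.695) = 2736.1×1.5464 ≈ 4231 m/s.
Total Δv = 3292 + 4231 = 7523 m/s.

Δv ≈ 7520 m/s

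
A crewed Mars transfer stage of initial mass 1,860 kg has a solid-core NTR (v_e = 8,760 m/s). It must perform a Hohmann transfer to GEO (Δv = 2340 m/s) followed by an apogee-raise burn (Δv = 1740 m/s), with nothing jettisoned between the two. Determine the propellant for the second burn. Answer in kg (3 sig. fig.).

propellant for the second burn ≈ 257 kg

After the first burn: m = 1860 × exp(−2340/8760.0) = 1860 × 0.76558 = 1,423.98 kg.
After the second burn: m = 1,423.98 × exp(−1740/8760.0) = 1,423.98 × 0.81985 = 1,167.45 kg.
Second-burn propellant = 1,423.98 − 1,167.45 = 256.53 kg.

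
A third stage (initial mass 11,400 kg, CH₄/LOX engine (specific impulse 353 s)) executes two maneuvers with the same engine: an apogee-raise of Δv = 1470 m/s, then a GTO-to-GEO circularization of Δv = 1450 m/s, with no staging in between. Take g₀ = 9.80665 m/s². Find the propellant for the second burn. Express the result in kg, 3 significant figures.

v_e = Isp · g₀ = 353 × 9.80665 = 3461.7 m/s.
After the first burn: m = 11400 × exp(−1470/3461.7) = 11400 × 0.65400 = 7,455.6 kg.
After the second burn: m = 7,455.6 × exp(−1450/3461.7) = 7,455.6 × 0.65779 = 4,904.22 kg.
Second-burn propellant = 7,455.6 − 4,904.22 = 2,551.38 kg.

propellant for the second burn ≈ 2550 kg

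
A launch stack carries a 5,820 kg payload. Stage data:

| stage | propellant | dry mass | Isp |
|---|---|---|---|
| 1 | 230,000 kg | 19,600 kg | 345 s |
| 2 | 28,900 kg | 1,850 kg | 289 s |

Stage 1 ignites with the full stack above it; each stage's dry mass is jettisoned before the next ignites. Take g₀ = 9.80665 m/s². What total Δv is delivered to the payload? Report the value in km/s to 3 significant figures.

Δv ≈ 9.94 km/s

Ignition mass of stage 1 = 230,000+19,600 + 28,900+1,850 + 5,820 = 286,170 kg.
Stage 1: m₀ = 286,170 kg, m_f = 286,170 − 230,000 = 56,170 kg; Δv = 345×9.80665×ln(5.095) = 3383.3×1.6282 ≈ 5509 m/s.
Stage 2: m₀ = 36,570 kg, m_f = 36,570 − 28,900 = 7,670 kg; Δv = 289×9.80665×ln(4.768) = 2834.1×1.5619 ≈ 4427 m/s.
Total Δv = 5509 + 4427 = 9936 m/s.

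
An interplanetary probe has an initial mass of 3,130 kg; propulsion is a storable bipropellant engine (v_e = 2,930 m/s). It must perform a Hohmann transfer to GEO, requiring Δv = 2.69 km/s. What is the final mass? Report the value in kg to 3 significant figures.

final mass ≈ 1250 kg

m₀/m_f = exp(Δv / v_e) = exp(2690 / 2930.0) = exp(0.9181) = 2.5045.
m_f = m₀ / 2.5045 = 3,130 / 2.5045 = 1,249.75 kg.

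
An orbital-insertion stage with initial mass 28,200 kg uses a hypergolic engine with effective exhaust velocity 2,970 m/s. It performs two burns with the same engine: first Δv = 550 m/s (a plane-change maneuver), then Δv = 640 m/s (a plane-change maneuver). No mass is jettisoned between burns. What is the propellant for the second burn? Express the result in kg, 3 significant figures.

After the first burn: m = 28200 × exp(−550/2970.0) = 28200 × 0.83095 = 23,432.8 kg.
After the second burn: m = 23,432.8 × exp(−640/2970.0) = 23,432.8 × 0.80615 = 18,890.4 kg.
Second-burn propellant = 23,432.8 − 18,890.4 = 4,542.4 kg.

propellant for the second burn ≈ 4540 kg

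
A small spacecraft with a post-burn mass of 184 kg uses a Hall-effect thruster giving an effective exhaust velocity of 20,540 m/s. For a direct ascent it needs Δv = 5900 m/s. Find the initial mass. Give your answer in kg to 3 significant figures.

Using Δv = v_e ln(m₀/m_f): m₀/m_f = exp(Δv / v_e) = exp(5900 / 20540.0) = exp(0.2872) = 1.3327.
m₀ = m_f × 1.3327 = 184 × 1.3327 = 245.217 kg.

initial mass ≈ 245 kg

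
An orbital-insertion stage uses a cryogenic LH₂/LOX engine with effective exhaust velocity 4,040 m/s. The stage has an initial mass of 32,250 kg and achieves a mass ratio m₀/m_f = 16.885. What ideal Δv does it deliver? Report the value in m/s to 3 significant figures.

Δv ≈ 11400 m/s

Δv = v_e · ln(16.885) = 4040.0 × 2.8264 ≈ 11418.8 m/s.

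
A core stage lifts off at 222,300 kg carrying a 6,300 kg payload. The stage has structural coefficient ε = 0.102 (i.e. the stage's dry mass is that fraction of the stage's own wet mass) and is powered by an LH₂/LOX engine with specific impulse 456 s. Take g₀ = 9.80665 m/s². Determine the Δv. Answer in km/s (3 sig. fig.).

Δv ≈ 9.21 km/s

Stage wet mass = m₀ − payload = 222,300 − 6,300 = 216,000 kg.
Stage dry mass = ε × stage wet mass = 0.102 × 216,000 = 22,032 kg.
Burnout mass m_f = stage dry + payload = 22,032 + 6,300 = 28,332 kg.
v_e = Isp · g₀ = 456 × 9.80665 = 4471.8 m/s.
By the Tsiolkovsky rocket equation, Δv = v_e · ln(222,300/28,332) = 4471.8 × ln(7.846) = 4471.8 × 2.0600 ≈ 9212 m/s.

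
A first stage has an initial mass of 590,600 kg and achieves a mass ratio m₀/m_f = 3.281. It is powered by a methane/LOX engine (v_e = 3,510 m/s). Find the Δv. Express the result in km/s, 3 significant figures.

Δv = v_e · ln(3.281) = 3510.0 × 1.1881 ≈ 4170.4 m/s.

Δv ≈ 4.17 km/s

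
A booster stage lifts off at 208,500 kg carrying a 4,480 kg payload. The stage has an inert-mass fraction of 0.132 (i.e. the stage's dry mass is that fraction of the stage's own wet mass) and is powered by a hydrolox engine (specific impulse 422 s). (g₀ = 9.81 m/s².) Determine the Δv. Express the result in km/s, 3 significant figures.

Stage wet mass = m₀ − payload = 208,500 − 4,480 = 204,020 kg.
Stage dry mass = ε × stage wet mass = 0.132 × 204,020 = 26,930.6 kg.
Burnout mass m_f = stage dry + payload = 26,930.6 + 4,480 = 31,410.6 kg.
v_e = Isp · g₀ = 422 × 9.81 = 4139.8 m/s.
Δv = v_e · ln(208,500/31,410.6) = 4139.8 × ln(6.638) = 4139.8 × 1.8928 ≈ 7836 m/s.

Δv ≈ 7.84 km/s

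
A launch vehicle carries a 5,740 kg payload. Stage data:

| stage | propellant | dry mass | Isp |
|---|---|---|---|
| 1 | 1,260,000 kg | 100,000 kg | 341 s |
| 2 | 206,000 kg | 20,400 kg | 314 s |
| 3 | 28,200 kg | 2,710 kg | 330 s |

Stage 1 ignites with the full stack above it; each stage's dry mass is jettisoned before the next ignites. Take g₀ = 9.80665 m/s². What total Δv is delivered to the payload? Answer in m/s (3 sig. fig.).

Δv ≈ 14500 m/s

Ignition mass of stage 1 = 1,260,000+100,000 + 206,000+20,400 + 28,200+2,710 + 5,740 = 1,623,050 kg.
Stage 1: m₀ = 1,623,050 kg, m_f = 1,623,050 − 1,260,000 = 363,050 kg; Δv = 341×9.80665×ln(4.471) = 3344.1×1.4975 ≈ 5008 m/s.
Stage 2: m₀ = 263,050 kg, m_f = 263,050 − 206,000 = 57,050 kg; Δv = 314×9.80665×ln(4.611) = 3079.3×1.5284 ≈ 4706 m/s.
Stage 3: m₀ = 36,650 kg, m_f = 36,650 − 28,200 = 8,450 kg; Δv = 330×9.80665×ln(4.337) = 3236.2×1.4672 ≈ 4748 m/s.
Total Δv = 5008 + 4706 + 4748 = 14462 m/s.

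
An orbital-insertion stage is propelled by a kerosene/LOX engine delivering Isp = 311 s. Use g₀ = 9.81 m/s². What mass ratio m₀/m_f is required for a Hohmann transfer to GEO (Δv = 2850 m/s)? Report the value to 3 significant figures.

v_e = Isp · g₀ = 311 × 9.81 = 3050.9 m/s.
m₀/m_f = exp(Δv / v_e) = exp(2850 / 3050.9) = exp(0.9341) = 2.5450.

mass ratio ≈ 2.55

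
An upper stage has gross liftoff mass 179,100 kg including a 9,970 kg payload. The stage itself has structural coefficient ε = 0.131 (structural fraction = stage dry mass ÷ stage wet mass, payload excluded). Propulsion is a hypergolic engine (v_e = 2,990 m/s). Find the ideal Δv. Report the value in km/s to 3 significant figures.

Stage wet mass = m₀ − payload = 179,100 − 9,970 = 169,130 kg.
Stage dry mass = ε × stage wet mass = 0.131 × 169,130 = 22,156 kg.
Burnout mass m_f = stage dry + payload = 22,156 + 9,970 = 32,126 kg.
Δv = v_e · ln(179,100/32,126) = 2990.0 × ln(5.575) = 2990.0 × 1.7183 ≈ 5138 m/s.

Δv ≈ 5.14 km/s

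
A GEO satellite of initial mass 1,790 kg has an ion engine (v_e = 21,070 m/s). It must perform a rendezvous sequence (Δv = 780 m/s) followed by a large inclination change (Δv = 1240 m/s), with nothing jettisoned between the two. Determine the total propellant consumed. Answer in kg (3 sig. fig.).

After the first burn: m = 1790 × exp(−780/21070.0) = 1790 × 0.96366 = 1,724.95 kg.
After the second burn: m = 1,724.95 × exp(−1240/21070.0) = 1,724.95 × 0.94285 = 1,626.37 kg.
Total propellant = m₀ − m_final = 1790 − 1,626.37 = 163.63 kg.

total propellant consumed ≈ 164 kg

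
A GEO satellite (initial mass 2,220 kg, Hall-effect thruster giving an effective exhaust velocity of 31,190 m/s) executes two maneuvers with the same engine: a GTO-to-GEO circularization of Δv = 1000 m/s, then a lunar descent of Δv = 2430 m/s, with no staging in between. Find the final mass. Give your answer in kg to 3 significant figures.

final mass ≈ 1990 kg

After the first burn: m = 2220 × exp(−1000/31190.0) = 2220 × 0.96845 = 2,149.96 kg.
After the second burn: m = 2,149.96 × exp(−2430/31190.0) = 2,149.96 × 0.92505 = 1,988.82 kg.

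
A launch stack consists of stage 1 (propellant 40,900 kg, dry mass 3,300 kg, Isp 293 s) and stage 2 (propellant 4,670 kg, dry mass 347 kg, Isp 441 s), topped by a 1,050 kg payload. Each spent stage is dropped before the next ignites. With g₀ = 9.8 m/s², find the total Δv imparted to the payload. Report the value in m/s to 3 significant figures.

Δv ≈ 11200 m/s

Ignition mass of stage 1 = 40,900+3,300 + 4,670+347 + 1,050 = 50,267 kg.
Stage 1: m₀ = 50,267 kg, m_f = 50,267 − 40,900 = 9,367 kg; Δv = 293×9.8×ln(5.366) = 2871.4×1.6802 ≈ 4824 m/s.
Stage 2: m₀ = 6,067 kg, m_f = 6,067 − 4,670 = 1,397 kg; Δv = 441×9.8×ln(4.343) = 4321.8×1.4685 ≈ 6347 m/s.
Total Δv = 4824 + 6347 = 11171 m/s.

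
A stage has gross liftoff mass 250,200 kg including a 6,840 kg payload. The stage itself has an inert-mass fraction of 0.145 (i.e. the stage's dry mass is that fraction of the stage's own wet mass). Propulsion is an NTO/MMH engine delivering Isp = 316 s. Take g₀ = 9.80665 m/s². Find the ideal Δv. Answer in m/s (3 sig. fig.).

Stage wet mass = m₀ − payload = 250,200 − 6,840 = 243,360 kg.
Stage dry mass = ε × stage wet mass = 0.145 × 243,360 = 35,287.2 kg.
Burnout mass m_f = stage dry + payload = 35,287.2 + 6,840 = 42,127.2 kg.
v_e = Isp · g₀ = 316 × 9.80665 = 3098.9 m/s.
Using Δv = v_e ln(m₀/m_f): Δv = v_e · ln(250,200/42,127.2) = 3098.9 × ln(5.939) = 3098.9 × 1.7816 ≈ 5521 m/s.

Δv ≈ 5520 m/s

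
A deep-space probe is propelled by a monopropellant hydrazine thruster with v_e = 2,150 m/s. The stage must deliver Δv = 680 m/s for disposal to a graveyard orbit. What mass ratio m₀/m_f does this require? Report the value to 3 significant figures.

Using Δv = v_e ln(m₀/m_f): m₀/m_f = exp(Δv / v_e) = exp(680 / 2150.0) = exp(0.3163) = 1.3720.

mass ratio ≈ 1.37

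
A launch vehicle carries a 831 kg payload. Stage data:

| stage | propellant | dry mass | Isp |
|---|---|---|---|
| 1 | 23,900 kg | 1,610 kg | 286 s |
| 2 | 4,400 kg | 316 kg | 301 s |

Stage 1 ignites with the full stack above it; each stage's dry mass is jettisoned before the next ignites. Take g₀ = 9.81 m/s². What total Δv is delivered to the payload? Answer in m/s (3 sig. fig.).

Ignition mass of stage 1 = 23,900+1,610 + 4,400+316 + 831 = 31,057 kg.
Stage 1: m₀ = 31,057 kg, m_f = 31,057 − 23,900 = 7,157 kg; Δv = 286×9.81×ln(4.339) = 2805.7×1.4677 ≈ 4118 m/s.
Stage 2: m₀ = 5,547 kg, m_f = 5,547 − 4,400 = 1,147 kg; Δv = 301×9.81×ln(4.836) = 2952.8×1.5761 ≈ 4654 m/s.
Total Δv = 4118 + 4654 = 8772 m/s.

Δv ≈ 8770 m/s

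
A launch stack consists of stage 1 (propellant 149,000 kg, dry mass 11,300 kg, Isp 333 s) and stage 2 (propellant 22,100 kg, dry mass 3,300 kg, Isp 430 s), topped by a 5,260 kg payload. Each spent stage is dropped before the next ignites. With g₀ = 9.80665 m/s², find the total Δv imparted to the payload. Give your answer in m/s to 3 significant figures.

Δv ≈ 10300 m/s

Ignition mass of stage 1 = 149,000+11,300 + 22,100+3,300 + 5,260 = 190,960 kg.
Stage 1: m₀ = 190,960 kg, m_f = 190,960 − 149,000 = 41,960 kg; Δv = 333×9.80665×ln(4.551) = 3265.6×1.5153 ≈ 4949 m/s.
Stage 2: m₀ = 30,660 kg, m_f = 30,660 − 22,100 = 8,560 kg; Δv = 430×9.80665×ln(3.582) = 4216.9×1.2759 ≈ 5380 m/s.
Total Δv = 4949 + 5380 = 10329 m/s.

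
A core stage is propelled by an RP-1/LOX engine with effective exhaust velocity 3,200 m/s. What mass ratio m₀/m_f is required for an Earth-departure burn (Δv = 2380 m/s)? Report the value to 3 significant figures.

mass ratio ≈ 2.10

From the ideal rocket equation, m₀/m_f = exp(Δv / v_e) = exp(2380 / 3200.0) = exp(0.7438) = 2.1038.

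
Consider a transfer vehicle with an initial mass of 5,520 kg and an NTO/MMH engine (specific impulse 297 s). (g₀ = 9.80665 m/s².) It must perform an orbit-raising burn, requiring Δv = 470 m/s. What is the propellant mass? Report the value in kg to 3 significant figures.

v_e = Isp · g₀ = 297 × 9.80665 = 2912.6 m/s.
m₀/m_f = exp(Δv / v_e) = exp(470 / 2912.6) = exp(0.1614) = 1.1751.
m_f = 5,520 / 1.1751 = 4,697.47 kg, so propellant = m₀ − m_f = 5,520 − 4,697.47 = 822.53 kg.

propellant mass ≈ 823 kg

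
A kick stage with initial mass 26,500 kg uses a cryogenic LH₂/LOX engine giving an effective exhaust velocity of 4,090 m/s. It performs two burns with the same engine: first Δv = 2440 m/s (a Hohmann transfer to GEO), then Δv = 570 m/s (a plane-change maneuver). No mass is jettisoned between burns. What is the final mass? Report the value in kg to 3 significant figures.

final mass ≈ 12700 kg

After the first burn: m = 26500 × exp(−2440/4090.0) = 26500 × 0.55069 = 14,593.3 kg.
After the second burn: m = 14,593.3 × exp(−570/4090.0) = 14,593.3 × 0.86991 = 12,694.9 kg.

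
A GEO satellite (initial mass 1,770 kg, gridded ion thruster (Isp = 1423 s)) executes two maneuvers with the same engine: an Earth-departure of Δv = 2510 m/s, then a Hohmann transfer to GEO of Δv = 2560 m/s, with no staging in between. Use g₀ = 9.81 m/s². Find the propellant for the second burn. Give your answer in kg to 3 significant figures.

v_e = Isp · g₀ = 1423 × 9.81 = 13959.6 m/s.
After the first burn: m = 1770 × exp(−2510/13959.6) = 1770 × 0.83543 = 1,478.71 kg.
After the second burn: m = 1,478.71 × exp(−2560/13959.6) = 1,478.71 × 0.83245 = 1,230.95 kg.
Second-burn propellant = 1,478.71 − 1,230.95 = 247.76 kg.

propellant for the second burn ≈ 248 kg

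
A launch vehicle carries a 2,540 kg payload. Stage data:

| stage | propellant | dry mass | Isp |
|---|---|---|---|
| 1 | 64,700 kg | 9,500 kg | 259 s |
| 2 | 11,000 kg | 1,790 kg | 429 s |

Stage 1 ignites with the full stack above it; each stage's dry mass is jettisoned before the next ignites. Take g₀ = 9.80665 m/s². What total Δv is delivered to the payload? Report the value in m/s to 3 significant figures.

Δv ≈ 8580 m/s

Ignition mass of stage 1 = 64,700+9,500 + 11,000+1,790 + 2,540 = 89,530 kg.
Stage 1: m₀ = 89,530 kg, m_f = 89,530 − 64,700 = 24,830 kg; Δv = 259×9.80665×ln(3.606) = 2539.9×1.2825 ≈ 3258 m/s.
Stage 2: m₀ = 15,330 kg, m_f = 15,330 − 11,000 = 4,330 kg; Δv = 429×9.80665×ln(3.54) = 4207.1×1.2642 ≈ 5319 m/s.
Total Δv = 3258 + 5319 = 8577 m/s.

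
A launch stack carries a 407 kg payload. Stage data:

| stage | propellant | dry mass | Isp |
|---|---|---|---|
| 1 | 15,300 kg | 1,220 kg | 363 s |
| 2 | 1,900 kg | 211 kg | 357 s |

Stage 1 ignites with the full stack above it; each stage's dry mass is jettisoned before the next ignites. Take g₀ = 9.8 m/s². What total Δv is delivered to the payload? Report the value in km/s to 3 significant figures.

Δv ≈ 10.7 km/s

Ignition mass of stage 1 = 15,300+1,220 + 1,900+211 + 407 = 19,038 kg.
Stage 1: m₀ = 19,038 kg, m_f = 19,038 − 15,300 = 3,738 kg; Δv = 363×9.8×ln(5.093) = 3557.4×1.6279 ≈ 5791 m/s.
Stage 2: m₀ = 2,518 kg, m_f = 2,518 − 1,900 = 618 kg; Δv = 357×9.8×ln(4.074) = 3498.6×1.4047 ≈ 4915 m/s.
Total Δv = 5791 + 4915 = 10706 m/s.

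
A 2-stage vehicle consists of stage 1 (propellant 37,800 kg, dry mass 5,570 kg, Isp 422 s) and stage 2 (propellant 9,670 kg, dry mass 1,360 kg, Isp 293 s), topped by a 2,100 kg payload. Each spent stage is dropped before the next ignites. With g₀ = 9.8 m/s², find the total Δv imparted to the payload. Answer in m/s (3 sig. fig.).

Ignition mass of stage 1 = 37,800+5,570 + 9,670+1,360 + 2,100 = 56,500 kg.
Stage 1: m₀ = 56,500 kg, m_f = 56,500 − 37,800 = 18,700 kg; Δv = 422×9.8×ln(3.021) = 4135.6×1.1057 ≈ 4573 m/s.
Stage 2: m₀ = 13,130 kg, m_f = 13,130 − 9,670 = 3,460 kg; Δv = 293×9.8×ln(3.795) = 2871.4×1.3336 ≈ 3829 m/s.
Total Δv = 4573 + 3829 = 8402 m/s.

Δv ≈ 8400 m/s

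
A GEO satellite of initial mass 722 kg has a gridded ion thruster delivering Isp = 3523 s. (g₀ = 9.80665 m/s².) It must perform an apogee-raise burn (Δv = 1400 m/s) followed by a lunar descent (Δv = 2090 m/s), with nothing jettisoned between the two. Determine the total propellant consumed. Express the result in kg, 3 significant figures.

total propellant consumed ≈ 69.4 kg

v_e = Isp · g₀ = 3523 × 9.80665 = 34548.8 m/s.
After the first burn: m = 722 × exp(−1400/34548.8) = 722 × 0.96029 = 693.329 kg.
After the second burn: m = 693.329 × exp(−2090/34548.8) = 693.329 × 0.94130 = 652.631 kg.
Total propellant = m₀ − m_final = 722 − 652.631 = 69.369 kg.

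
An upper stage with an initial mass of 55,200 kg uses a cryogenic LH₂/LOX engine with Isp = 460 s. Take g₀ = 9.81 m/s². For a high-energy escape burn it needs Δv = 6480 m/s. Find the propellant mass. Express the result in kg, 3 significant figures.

propellant mass ≈ 42100 kg

v_e = Isp · g₀ = 460 × 9.81 = 4512.6 m/s.
From the ideal rocket equation, m₀/m_f = exp(Δv / v_e) = exp(6480 / 4512.6) = exp(1.4360) = 4.2038.
m_f = 55,200 / 4.2038 = 13,131 kg, so propellant = m₀ − m_f = 55,200 − 13,131 = 42,069 kg.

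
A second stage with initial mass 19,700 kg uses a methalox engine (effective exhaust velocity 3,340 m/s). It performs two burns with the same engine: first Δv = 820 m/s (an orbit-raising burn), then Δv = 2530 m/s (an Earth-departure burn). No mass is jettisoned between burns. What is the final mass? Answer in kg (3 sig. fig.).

final mass ≈ 7230 kg

After the first burn: m = 19700 × exp(−820/3340.0) = 19700 × 0.78231 = 15,411.5 kg.
After the second burn: m = 15,411.5 × exp(−2530/3340.0) = 15,411.5 × 0.46884 = 7,225.53 kg.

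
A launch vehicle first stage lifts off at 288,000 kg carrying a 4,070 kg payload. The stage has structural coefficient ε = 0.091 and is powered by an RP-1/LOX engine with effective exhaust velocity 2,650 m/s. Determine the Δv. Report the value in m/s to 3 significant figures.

Δv ≈ 6000 m/s

Stage wet mass = m₀ − payload = 288,000 − 4,070 = 283,930 kg.
Stage dry mass = ε × stage wet mass = 0.091 × 283,930 = 25,837.6 kg.
Burnout mass m_f = stage dry + payload = 25,837.6 + 4,070 = 29,907.6 kg.
By the Tsiolkovsky rocket equation, Δv = v_e · ln(288,000/29,907.6) = 2650.0 × ln(9.63) = 2650.0 × 2.2648 ≈ 6002 m/s.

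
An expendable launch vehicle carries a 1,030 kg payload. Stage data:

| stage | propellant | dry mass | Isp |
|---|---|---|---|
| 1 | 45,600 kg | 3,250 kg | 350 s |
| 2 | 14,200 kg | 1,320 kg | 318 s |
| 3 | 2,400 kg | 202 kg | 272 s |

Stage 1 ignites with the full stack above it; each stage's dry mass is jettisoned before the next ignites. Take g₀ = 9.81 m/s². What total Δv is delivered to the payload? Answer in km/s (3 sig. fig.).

Ignition mass of stage 1 = 45,600+3,250 + 14,200+1,320 + 2,400+202 + 1,030 = 68,002 kg.
Stage 1: m₀ = 68,002 kg, m_f = 68,002 − 45,600 = 22,402 kg; Δv = 350×9.81×ln(3.036) = 3433.5×1.1104 ≈ 3813 m/s.
Stage 2: m₀ = 19,152 kg, m_f = 19,152 − 14,200 = 4,952 kg; Δv = 318×9.81×ln(3.868) = 3119.6×1.3526 ≈ 4220 m/s.
Stage 3: m₀ = 3,632 kg, m_f = 3,632 − 2,400 = 1,232 kg; Δv = 272×9.81×ln(2.948) = 2668.3×1.0811 ≈ 2885 m/s.
Total Δv = 3813 + 4220 + 2885 = 10918 m/s.

Δv ≈ 10.9 km/s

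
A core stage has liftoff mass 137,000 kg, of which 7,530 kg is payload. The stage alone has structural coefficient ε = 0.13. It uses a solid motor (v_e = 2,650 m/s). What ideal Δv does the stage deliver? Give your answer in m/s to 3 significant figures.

Δv ≈ 4580 m/s

Stage wet mass = m₀ − payload = 137,000 − 7,530 = 129,470 kg.
Stage dry mass = ε × stage wet mass = 0.13 × 129,470 = 16,831.1 kg.
Burnout mass m_f = stage dry + payload = 16,831.1 + 7,530 = 24,361.1 kg.
Using Δv = v_e ln(m₀/m_f): Δv = v_e · ln(137,000/24,361.1) = 2650.0 × ln(5.624) = 2650.0 × 1.7270 ≈ 4577 m/s.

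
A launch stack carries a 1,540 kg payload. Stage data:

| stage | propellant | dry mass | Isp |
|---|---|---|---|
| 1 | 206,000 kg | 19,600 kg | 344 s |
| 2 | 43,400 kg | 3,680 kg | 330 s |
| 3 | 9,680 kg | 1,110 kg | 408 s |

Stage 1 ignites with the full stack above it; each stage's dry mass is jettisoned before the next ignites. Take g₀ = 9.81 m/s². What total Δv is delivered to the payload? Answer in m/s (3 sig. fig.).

Δv ≈ 14700 m/s

Ignition mass of stage 1 = 206,000+19,600 + 43,400+3,680 + 9,680+1,110 + 1,540 = 285,010 kg.
Stage 1: m₀ = 285,010 kg, m_f = 285,010 − 206,000 = 79,010 kg; Δv = 344×9.81×ln(3.607) = 3374.6×1.2829 ≈ 4329 m/s.
Stage 2: m₀ = 59,410 kg, m_f = 59,410 − 43,400 = 16,010 kg; Δv = 330×9.81×ln(3.711) = 3237.3×1.3112 ≈ 4245 m/s.
Stage 3: m₀ = 12,330 kg, m_f = 12,330 − 9,680 = 2,650 kg; Δv = 408×9.81×ln(4.653) = 4002.5×1.5375 ≈ 6154 m/s.
Total Δv = 4329 + 4245 + 6154 = 14728 m/s.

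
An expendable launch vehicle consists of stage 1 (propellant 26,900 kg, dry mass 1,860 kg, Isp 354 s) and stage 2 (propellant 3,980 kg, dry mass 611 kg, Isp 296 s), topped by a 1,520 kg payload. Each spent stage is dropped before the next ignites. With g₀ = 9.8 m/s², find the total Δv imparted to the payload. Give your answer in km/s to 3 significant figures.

Δv ≈ 8.18 km/s

Ignition mass of stage 1 = 26,900+1,860 + 3,980+611 + 1,520 = 34,871 kg.
Stage 1: m₀ = 34,871 kg, m_f = 34,871 − 26,900 = 7,971 kg; Δv = 354×9.8×ln(4.375) = 3469.2×1.4758 ≈ 5120 m/s.
Stage 2: m₀ = 6,111 kg, m_f = 6,111 − 3,980 = 2,131 kg; Δv = 296×9.8×ln(2.868) = 2900.8×1.0535 ≈ 3056 m/s.
Total Δv = 5120 + 3056 = 8176 m/s.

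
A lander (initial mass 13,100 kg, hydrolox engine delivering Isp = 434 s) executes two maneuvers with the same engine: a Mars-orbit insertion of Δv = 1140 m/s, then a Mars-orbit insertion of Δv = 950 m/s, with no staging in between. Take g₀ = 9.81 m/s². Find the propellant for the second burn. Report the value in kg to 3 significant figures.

propellant for the second burn ≈ 2000 kg

v_e = Isp · g₀ = 434 × 9.81 = 4257.5 m/s.
After the first burn: m = 13100 × exp(−1140/4257.5) = 13100 × 0.76509 = 10,022.7 kg.
After the second burn: m = 10,022.7 × exp(−950/4257.5) = 10,022.7 × 0.80001 = 8,018.26 kg.
Second-burn propellant = 10,022.7 − 8,018.26 = 2,004.44 kg.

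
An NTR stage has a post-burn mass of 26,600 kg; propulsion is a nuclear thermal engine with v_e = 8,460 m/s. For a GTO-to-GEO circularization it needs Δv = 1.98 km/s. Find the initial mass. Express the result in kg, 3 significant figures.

From the ideal rocket equation, m₀/m_f = exp(Δv / v_e) = exp(1980 / 8460.0) = exp(0.2340) = 1.2637.
m₀ = m_f × 1.2637 = 26,600 × 1.2637 = 33,614.4 kg.

initial mass ≈ 33600 kg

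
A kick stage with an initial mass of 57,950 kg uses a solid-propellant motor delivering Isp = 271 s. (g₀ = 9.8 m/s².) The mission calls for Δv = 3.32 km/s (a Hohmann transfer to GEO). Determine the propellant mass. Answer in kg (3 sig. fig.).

v_e = Isp · g₀ = 271 × 9.8 = 2655.8 m/s.
m₀/m_f = exp(Δv / v_e) = exp(3320 / 2655.8) = exp(1.2501) = 3.4907.
m_f = 57,950 / 3.4907 = 16,601.3 kg, so propellant = m₀ − m_f = 57,950 − 16,601.3 = 41,348.7 kg.

propellant mass ≈ 41300 kg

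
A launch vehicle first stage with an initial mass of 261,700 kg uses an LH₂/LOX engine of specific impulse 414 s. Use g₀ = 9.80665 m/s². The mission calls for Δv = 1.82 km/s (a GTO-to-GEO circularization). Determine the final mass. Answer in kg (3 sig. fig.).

final mass ≈ 167000 kg

v_e = Isp · g₀ = 414 × 9.80665 = 4060.0 m/s.
Using Δv = v_e ln(m₀/m_f): m₀/m_f = exp(Δv / v_e) = exp(1820 / 4060.0) = exp(0.4483) = 1.5656.
m_f = m₀ / 1.5656 = 261,700 / 1.5656 = 167,156 kg.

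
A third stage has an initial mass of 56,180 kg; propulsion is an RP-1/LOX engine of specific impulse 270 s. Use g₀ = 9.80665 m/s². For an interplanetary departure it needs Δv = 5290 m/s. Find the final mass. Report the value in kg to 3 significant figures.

v_e = Isp · g₀ = 270 × 9.80665 = 2647.8 m/s.
Using Δv = v_e ln(m₀/m_f): m₀/m_f = exp(Δv / v_e) = exp(5290 / 2647.8) = exp(1.9979) = 7.3735.
m_f = m₀ / 7.3735 = 56,180 / 7.3735 = 7,619.18 kg.

final mass ≈ 7620 kg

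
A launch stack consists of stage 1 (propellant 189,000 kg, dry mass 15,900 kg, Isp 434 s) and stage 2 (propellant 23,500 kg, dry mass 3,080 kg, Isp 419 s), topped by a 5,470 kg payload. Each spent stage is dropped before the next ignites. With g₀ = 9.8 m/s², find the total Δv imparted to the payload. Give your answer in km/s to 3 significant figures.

Δv ≈ 12.2 km/s

Ignition mass of stage 1 = 189,000+15,900 + 23,500+3,080 + 5,470 = 236,950 kg.
Stage 1: m₀ = 236,950 kg, m_f = 236,950 − 189,000 = 47,950 kg; Δv = 434×9.8×ln(4.942) = 4253.2×1.5977 ≈ 6795 m/s.
Stage 2: m₀ = 32,050 kg, m_f = 32,050 − 23,500 = 8,550 kg; Δv = 419×9.8×ln(3.749) = 4106.2×1.3214 ≈ 5426 m/s.
Total Δv = 6795 + 5426 = 12221 m/s.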